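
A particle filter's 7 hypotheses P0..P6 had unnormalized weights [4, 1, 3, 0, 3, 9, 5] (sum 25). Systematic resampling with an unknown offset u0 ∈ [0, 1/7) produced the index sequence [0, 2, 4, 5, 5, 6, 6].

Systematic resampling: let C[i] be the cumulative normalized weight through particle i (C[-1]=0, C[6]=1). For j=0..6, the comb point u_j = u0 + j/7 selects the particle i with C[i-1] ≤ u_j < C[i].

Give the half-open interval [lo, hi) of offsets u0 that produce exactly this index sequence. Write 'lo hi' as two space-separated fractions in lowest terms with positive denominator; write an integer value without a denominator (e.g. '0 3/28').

3/35 1/7

C = [4/25, 1/5, 8/25, 8/25, 11/25, 4/5, 1]
j=0 picked index 0: u0 ∈ [0, 4/25)
j=1 picked index 2: u0 ∈ [2/35, 31/175)
j=2 picked index 4: u0 ∈ [6/175, 27/175)
j=3 picked index 5: u0 ∈ [2/175, 13/35)
j=4 picked index 5: u0 ∈ [-23/175, 8/35)
j=5 picked index 6: u0 ∈ [3/35, 2/7)
j=6 picked index 6: u0 ∈ [-2/35, 1/7)
intersection: [3/35, 1/7)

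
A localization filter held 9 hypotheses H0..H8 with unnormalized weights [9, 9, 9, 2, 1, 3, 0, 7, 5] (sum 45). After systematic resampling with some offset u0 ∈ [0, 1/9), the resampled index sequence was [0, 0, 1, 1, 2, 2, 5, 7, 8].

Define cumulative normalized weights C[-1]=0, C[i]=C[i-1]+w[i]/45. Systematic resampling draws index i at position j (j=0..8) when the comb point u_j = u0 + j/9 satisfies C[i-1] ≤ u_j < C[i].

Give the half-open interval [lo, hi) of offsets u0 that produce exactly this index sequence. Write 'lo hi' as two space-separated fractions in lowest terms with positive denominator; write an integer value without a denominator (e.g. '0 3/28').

C = [1/5, 2/5, 3/5, 29/45, 2/3, 11/15, 11/15, 8/9, 1]
j=0 picked index 0: u0 ∈ [0, 1/5)
j=1 picked index 0: u0 ∈ [-1/9, 4/45)
j=2 picked index 1: u0 ∈ [-1/45, 8/45)
j=3 picked index 1: u0 ∈ [-2/15, 1/15)
j=4 picked index 2: u0 ∈ [-2/45, 7/45)
j=5 picked index 2: u0 ∈ [-7/45, 2/45)
j=6 picked index 5: u0 ∈ [0, 1/15)
j=7 picked index 7: u0 ∈ [-2/45, 1/9)
j=8 picked index 8: u0 ∈ [0, 1/9)
intersection: [0, 2/45)

0 2/45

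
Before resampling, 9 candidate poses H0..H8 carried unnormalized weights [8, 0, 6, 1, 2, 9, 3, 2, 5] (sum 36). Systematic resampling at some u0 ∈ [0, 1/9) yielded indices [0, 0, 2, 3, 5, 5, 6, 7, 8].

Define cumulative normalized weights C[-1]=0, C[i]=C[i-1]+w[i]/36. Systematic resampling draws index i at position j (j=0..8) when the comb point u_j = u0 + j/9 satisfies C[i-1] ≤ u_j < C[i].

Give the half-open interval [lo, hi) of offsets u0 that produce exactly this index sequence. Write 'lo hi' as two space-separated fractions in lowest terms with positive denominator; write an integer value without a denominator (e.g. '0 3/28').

C = [2/9, 2/9, 7/18, 5/12, 17/36, 13/18, 29/36, 31/36, 1]
j=0 picked index 0: u0 ∈ [0, 2/9)
j=1 picked index 0: u0 ∈ [-1/9, 1/9)
j=2 picked index 2: u0 ∈ [0, 1/6)
j=3 picked index 3: u0 ∈ [1/18, 1/12)
j=4 picked index 5: u0 ∈ [1/36, 5/18)
j=5 picked index 5: u0 ∈ [-1/12, 1/6)
j=6 picked index 6: u0 ∈ [1/18, 5/36)
j=7 picked index 7: u0 ∈ [1/36, 1/12)
j=8 picked index 8: u0 ∈ [-1/36, 1/9)
intersection: [1/18, 1/12)

1/18 1/12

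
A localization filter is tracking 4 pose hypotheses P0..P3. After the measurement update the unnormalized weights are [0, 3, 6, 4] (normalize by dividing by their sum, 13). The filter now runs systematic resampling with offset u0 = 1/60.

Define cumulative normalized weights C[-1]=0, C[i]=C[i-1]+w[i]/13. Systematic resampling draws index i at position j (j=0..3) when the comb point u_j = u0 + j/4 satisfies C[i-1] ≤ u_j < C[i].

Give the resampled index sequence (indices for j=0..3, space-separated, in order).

C = [0, 3/13, 9/13, 1]
j=0: u_0=1/60 ∈ [0, 3/13) → index 1
j=1: u_1=4/15 ∈ [3/13, 9/13) → index 2
j=2: u_2=31/60 ∈ [3/13, 9/13) → index 2
j=3: u_3=23/30 ∈ [9/13, 1) → index 3

1 2 2 3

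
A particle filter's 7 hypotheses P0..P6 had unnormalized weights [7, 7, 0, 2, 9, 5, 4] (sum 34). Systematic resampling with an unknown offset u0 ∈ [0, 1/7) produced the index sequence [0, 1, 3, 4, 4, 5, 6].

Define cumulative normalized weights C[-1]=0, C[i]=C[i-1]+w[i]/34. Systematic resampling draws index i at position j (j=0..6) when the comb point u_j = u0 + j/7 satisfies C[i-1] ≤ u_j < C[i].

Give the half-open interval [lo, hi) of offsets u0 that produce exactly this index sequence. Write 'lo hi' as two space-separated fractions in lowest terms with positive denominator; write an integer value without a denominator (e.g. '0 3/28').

C = [7/34, 7/17, 7/17, 8/17, 25/34, 15/17, 1]
j=0 picked index 0: u0 ∈ [0, 7/34)
j=1 picked index 1: u0 ∈ [15/238, 32/119)
j=2 picked index 3: u0 ∈ [15/119, 22/119)
j=3 picked index 4: u0 ∈ [5/119, 73/238)
j=4 picked index 4: u0 ∈ [-12/119, 39/238)
j=5 picked index 5: u0 ∈ [5/238, 20/119)
j=6 picked index 6: u0 ∈ [3/119, 1/7)
intersection: [15/119, 1/7)

15/119 1/7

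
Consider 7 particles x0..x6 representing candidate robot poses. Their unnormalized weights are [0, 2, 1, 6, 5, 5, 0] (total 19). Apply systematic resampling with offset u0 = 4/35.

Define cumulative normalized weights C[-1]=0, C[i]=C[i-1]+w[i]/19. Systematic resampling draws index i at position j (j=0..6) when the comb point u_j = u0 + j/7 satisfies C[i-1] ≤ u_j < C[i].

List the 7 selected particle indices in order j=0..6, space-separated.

C = [0, 2/19, 3/19, 9/19, 14/19, 1, 1]
j=0: u_0=4/35 ∈ [2/19, 3/19) → index 2
j=1: u_1=9/35 ∈ [3/19, 9/19) → index 3
j=2: u_2=2/5 ∈ [3/19, 9/19) → index 3
j=3: u_3=19/35 ∈ [9/19, 14/19) → index 4
j=4: u_4=24/35 ∈ [9/19, 14/19) → index 4
j=5: u_5=29/35 ∈ [14/19, 1) → index 5
j=6: u_6=34/35 ∈ [14/19, 1) → index 5

2 3 3 4 4 5 5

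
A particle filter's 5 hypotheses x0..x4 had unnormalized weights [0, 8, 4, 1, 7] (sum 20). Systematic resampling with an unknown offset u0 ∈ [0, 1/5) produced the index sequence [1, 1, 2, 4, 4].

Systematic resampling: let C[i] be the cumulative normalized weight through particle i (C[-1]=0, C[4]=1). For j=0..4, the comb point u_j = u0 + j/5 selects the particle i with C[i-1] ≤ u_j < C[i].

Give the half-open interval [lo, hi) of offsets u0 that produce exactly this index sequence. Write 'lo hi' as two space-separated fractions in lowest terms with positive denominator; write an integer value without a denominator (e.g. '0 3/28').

1/20 1/5

C = [0, 2/5, 3/5, 13/20, 1]
j=0 picked index 1: u0 ∈ [0, 2/5)
j=1 picked index 1: u0 ∈ [-1/5, 1/5)
j=2 picked index 2: u0 ∈ [0, 1/5)
j=3 picked index 4: u0 ∈ [1/20, 2/5)
j=4 picked index 4: u0 ∈ [-3/20, 1/5)
intersection: [1/20, 1/5)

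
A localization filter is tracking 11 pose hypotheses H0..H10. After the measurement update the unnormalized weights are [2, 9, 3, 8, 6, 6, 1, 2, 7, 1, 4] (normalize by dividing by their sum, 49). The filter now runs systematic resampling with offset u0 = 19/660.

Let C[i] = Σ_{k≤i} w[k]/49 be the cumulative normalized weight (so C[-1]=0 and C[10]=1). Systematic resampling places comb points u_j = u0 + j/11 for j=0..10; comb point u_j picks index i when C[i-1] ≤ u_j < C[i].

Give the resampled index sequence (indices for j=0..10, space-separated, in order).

C = [2/49, 11/49, 2/7, 22/49, 4/7, 34/49, 5/7, 37/49, 44/49, 45/49, 1]
j=0: u_0=19/660 ∈ [0, 2/49) → index 0
j=1: u_1=79/660 ∈ [2/49, 11/49) → index 1
j=2: u_2=139/660 ∈ [2/49, 11/49) → index 1
j=3: u_3=199/660 ∈ [2/7, 22/49) → index 3
j=4: u_4=259/660 ∈ [2/7, 22/49) → index 3
j=5: u_5=29/60 ∈ [22/49, 4/7) → index 4
j=6: u_6=379/660 ∈ [4/7, 34/49) → index 5
j=7: u_7=439/660 ∈ [4/7, 34/49) → index 5
j=8: u_8=499/660 ∈ [37/49, 44/49) → index 8
j=9: u_9=559/660 ∈ [37/49, 44/49) → index 8
j=10: u_10=619/660 ∈ [45/49, 1) → index 10

0 1 1 3 3 4 5 5 8 8 10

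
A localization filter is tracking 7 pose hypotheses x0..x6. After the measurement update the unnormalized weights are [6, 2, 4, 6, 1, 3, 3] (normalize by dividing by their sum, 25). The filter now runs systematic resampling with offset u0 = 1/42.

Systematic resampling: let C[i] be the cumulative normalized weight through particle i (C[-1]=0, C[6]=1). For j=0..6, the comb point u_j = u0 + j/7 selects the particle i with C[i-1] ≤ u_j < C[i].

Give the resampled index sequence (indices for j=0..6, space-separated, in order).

C = [6/25, 8/25, 12/25, 18/25, 19/25, 22/25, 1]
j=0: u_0=1/42 ∈ [0, 6/25) → index 0
j=1: u_1=1/6 ∈ [0, 6/25) → index 0
j=2: u_2=13/42 ∈ [6/25, 8/25) → index 1
j=3: u_3=19/42 ∈ [8/25, 12/25) → index 2
j=4: u_4=25/42 ∈ [12/25, 18/25) → index 3
j=5: u_5=31/42 ∈ [18/25, 19/25) → index 4
j=6: u_6=37/42 ∈ [22/25, 1) → index 6

0 0 1 2 3 4 6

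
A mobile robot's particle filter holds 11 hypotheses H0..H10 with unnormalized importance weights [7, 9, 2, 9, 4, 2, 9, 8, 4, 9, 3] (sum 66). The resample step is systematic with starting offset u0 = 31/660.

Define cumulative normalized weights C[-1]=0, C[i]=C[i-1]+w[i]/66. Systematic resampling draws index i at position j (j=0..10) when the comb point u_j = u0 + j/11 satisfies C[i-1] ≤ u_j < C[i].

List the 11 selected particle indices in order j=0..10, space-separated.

0 1 1 3 4 6 6 7 8 9 10

C = [7/66, 8/33, 3/11, 9/22, 31/66, 1/2, 7/11, 25/33, 9/11, 21/22, 1]
j=0: u_0=31/660 ∈ [0, 7/66) → index 0
j=1: u_1=91/660 ∈ [7/66, 8/33) → index 1
j=2: u_2=151/660 ∈ [7/66, 8/33) → index 1
j=3: u_3=211/660 ∈ [3/11, 9/22) → index 3
j=4: u_4=271/660 ∈ [9/22, 31/66) → index 4
j=5: u_5=331/660 ∈ [1/2, 7/11) → index 6
j=6: u_6=391/660 ∈ [1/2, 7/11) → index 6
j=7: u_7=41/60 ∈ [7/11, 25/33) → index 7
j=8: u_8=511/660 ∈ [25/33, 9/11) → index 8
j=9: u_9=571/660 ∈ [9/11, 21/22) → index 9
j=10: u_10=631/660 ∈ [21/22, 1) → index 10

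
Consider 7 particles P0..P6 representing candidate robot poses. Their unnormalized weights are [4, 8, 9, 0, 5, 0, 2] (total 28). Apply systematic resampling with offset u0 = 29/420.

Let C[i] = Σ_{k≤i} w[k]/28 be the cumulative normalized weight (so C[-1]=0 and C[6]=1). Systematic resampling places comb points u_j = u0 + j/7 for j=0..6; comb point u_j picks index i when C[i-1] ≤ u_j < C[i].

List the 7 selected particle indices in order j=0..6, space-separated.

C = [1/7, 3/7, 3/4, 3/4, 13/14, 13/14, 1]
j=0: u_0=29/420 ∈ [0, 1/7) → index 0
j=1: u_1=89/420 ∈ [1/7, 3/7) → index 1
j=2: u_2=149/420 ∈ [1/7, 3/7) → index 1
j=3: u_3=209/420 ∈ [3/7, 3/4) → index 2
j=4: u_4=269/420 ∈ [3/7, 3/4) → index 2
j=5: u_5=47/60 ∈ [3/4, 13/14) → index 4
j=6: u_6=389/420 ∈ [3/4, 13/14) → index 4

0 1 1 2 2 4 4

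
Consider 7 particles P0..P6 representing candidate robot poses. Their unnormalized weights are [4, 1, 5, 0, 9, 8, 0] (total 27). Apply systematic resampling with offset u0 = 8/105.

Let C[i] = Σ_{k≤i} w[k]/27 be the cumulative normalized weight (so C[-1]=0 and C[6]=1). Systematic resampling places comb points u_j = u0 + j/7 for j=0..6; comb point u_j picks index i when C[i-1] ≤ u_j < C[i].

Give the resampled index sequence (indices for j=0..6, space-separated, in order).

0 2 2 4 4 5 5

C = [4/27, 5/27, 10/27, 10/27, 19/27, 1, 1]
j=0: u_0=8/105 ∈ [0, 4/27) → index 0
j=1: u_1=23/105 ∈ [5/27, 10/27) → index 2
j=2: u_2=38/105 ∈ [5/27, 10/27) → index 2
j=3: u_3=53/105 ∈ [10/27, 19/27) → index 4
j=4: u_4=68/105 ∈ [10/27, 19/27) → index 4
j=5: u_5=83/105 ∈ [19/27, 1) → index 5
j=6: u_6=14/15 ∈ [19/27, 1) → index 5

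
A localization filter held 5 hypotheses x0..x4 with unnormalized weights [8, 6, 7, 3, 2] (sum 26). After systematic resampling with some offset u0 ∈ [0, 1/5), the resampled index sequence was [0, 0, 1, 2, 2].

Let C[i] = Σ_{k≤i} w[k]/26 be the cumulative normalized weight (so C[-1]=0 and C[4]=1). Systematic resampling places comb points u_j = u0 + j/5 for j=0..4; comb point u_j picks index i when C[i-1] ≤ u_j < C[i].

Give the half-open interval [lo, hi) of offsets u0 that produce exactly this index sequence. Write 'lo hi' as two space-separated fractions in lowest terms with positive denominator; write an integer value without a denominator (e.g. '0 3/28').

C = [4/13, 7/13, 21/26, 12/13, 1]
j=0 picked index 0: u0 ∈ [0, 4/13)
j=1 picked index 0: u0 ∈ [-1/5, 7/65)
j=2 picked index 1: u0 ∈ [-6/65, 9/65)
j=3 picked index 2: u0 ∈ [-4/65, 27/130)
j=4 picked index 2: u0 ∈ [-17/65, 1/130)
intersection: [0, 1/130)

0 1/130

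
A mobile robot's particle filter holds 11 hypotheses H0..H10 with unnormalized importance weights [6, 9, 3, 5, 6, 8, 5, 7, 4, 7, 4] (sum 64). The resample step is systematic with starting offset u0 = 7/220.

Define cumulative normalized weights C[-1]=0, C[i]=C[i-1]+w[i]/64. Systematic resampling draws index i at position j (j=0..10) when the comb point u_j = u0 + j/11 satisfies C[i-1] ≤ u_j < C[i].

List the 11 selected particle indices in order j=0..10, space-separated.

0 1 1 3 4 5 5 7 7 9 10

C = [3/32, 15/64, 9/32, 23/64, 29/64, 37/64, 21/32, 49/64, 53/64, 15/16, 1]
j=0: u_0=7/220 ∈ [0, 3/32) → index 0
j=1: u_1=27/220 ∈ [3/32, 15/64) → index 1
j=2: u_2=47/220 ∈ [3/32, 15/64) → index 1
j=3: u_3=67/220 ∈ [9/32, 23/64) → index 3
j=4: u_4=87/220 ∈ [23/64, 29/64) → index 4
j=5: u_5=107/220 ∈ [29/64, 37/64) → index 5
j=6: u_6=127/220 ∈ [29/64, 37/64) → index 5
j=7: u_7=147/220 ∈ [21/32, 49/64) → index 7
j=8: u_8=167/220 ∈ [21/32, 49/64) → index 7
j=9: u_9=17/20 ∈ [53/64, 15/16) → index 9
j=10: u_10=207/220 ∈ [15/16, 1) → index 10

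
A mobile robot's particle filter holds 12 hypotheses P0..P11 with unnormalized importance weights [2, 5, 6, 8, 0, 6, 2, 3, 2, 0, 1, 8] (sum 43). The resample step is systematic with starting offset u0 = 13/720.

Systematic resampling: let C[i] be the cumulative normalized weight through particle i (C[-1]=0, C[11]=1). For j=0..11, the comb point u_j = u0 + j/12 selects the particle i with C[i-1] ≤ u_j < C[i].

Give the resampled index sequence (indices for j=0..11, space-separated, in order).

C = [2/43, 7/43, 13/43, 21/43, 21/43, 27/43, 29/43, 32/43, 34/43, 34/43, 35/43, 1]
j=0: u_0=13/720 ∈ [0, 2/43) → index 0
j=1: u_1=73/720 ∈ [2/43, 7/43) → index 1
j=2: u_2=133/720 ∈ [7/43, 13/43) → index 2
j=3: u_3=193/720 ∈ [7/43, 13/43) → index 2
j=4: u_4=253/720 ∈ [13/43, 21/43) → index 3
j=5: u_5=313/720 ∈ [13/43, 21/43) → index 3
j=6: u_6=373/720 ∈ [21/43, 27/43) → index 5
j=7: u_7=433/720 ∈ [21/43, 27/43) → index 5
j=8: u_8=493/720 ∈ [29/43, 32/43) → index 7
j=9: u_9=553/720 ∈ [32/43, 34/43) → index 8
j=10: u_10=613/720 ∈ [35/43, 1) → index 11
j=11: u_11=673/720 ∈ [35/43, 1) → index 11

0 1 2 2 3 3 5 5 7 8 11 11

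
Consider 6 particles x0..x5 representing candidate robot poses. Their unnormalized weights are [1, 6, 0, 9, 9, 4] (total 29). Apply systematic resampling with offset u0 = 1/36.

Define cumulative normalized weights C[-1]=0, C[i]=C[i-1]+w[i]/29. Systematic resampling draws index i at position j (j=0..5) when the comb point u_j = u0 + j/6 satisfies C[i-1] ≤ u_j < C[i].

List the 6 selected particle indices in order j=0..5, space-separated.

0 1 3 3 4 4

C = [1/29, 7/29, 7/29, 16/29, 25/29, 1]
j=0: u_0=1/36 ∈ [0, 1/29) → index 0
j=1: u_1=7/36 ∈ [1/29, 7/29) → index 1
j=2: u_2=13/36 ∈ [7/29, 16/29) → index 3
j=3: u_3=19/36 ∈ [7/29, 16/29) → index 3
j=4: u_4=25/36 ∈ [16/29, 25/29) → index 4
j=5: u_5=31/36 ∈ [16/29, 25/29) → index 4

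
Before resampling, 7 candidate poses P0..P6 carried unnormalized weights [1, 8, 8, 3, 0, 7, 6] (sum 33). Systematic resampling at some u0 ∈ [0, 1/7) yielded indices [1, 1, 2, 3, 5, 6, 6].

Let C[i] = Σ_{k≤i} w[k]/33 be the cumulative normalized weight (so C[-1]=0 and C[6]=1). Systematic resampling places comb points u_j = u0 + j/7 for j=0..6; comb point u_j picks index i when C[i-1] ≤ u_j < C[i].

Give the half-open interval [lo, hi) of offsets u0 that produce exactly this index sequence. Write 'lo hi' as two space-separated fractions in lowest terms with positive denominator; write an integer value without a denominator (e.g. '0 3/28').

C = [1/33, 3/11, 17/33, 20/33, 20/33, 9/11, 1]
j=0 picked index 1: u0 ∈ [1/33, 3/11)
j=1 picked index 1: u0 ∈ [-26/231, 10/77)
j=2 picked index 2: u0 ∈ [-1/77, 53/231)
j=3 picked index 3: u0 ∈ [20/231, 41/231)
j=4 picked index 5: u0 ∈ [8/231, 19/77)
j=5 picked index 6: u0 ∈ [8/77, 2/7)
j=6 picked index 6: u0 ∈ [-3/77, 1/7)
intersection: [8/77, 10/77)

8/77 10/77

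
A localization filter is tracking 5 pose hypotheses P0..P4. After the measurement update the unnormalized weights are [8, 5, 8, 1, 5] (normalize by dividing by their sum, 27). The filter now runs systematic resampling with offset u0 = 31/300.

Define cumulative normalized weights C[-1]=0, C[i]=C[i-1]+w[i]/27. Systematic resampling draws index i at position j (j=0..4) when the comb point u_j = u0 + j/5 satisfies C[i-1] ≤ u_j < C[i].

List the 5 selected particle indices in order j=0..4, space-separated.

0 1 2 2 4

C = [8/27, 13/27, 7/9, 22/27, 1]
j=0: u_0=31/300 ∈ [0, 8/27) → index 0
j=1: u_1=91/300 ∈ [8/27, 13/27) → index 1
j=2: u_2=151/300 ∈ [13/27, 7/9) → index 2
j=3: u_3=211/300 ∈ [13/27, 7/9) → index 2
j=4: u_4=271/300 ∈ [22/27, 1) → index 4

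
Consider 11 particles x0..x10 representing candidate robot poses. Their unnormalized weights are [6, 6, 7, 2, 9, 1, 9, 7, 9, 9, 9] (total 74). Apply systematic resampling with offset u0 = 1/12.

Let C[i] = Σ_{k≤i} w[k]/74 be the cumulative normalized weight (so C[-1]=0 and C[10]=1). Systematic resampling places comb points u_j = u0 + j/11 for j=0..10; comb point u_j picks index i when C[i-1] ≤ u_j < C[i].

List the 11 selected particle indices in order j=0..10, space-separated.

C = [3/37, 6/37, 19/74, 21/74, 15/37, 31/74, 20/37, 47/74, 28/37, 65/74, 1]
j=0: u_0=1/12 ∈ [3/37, 6/37) → index 1
j=1: u_1=23/132 ∈ [6/37, 19/74) → index 2
j=2: u_2=35/132 ∈ [19/74, 21/74) → index 3
j=3: u_3=47/132 ∈ [21/74, 15/37) → index 4
j=4: u_4=59/132 ∈ [31/74, 20/37) → index 6
j=5: u_5=71/132 ∈ [31/74, 20/37) → index 6
j=6: u_6=83/132 ∈ [20/37, 47/74) → index 7
j=7: u_7=95/132 ∈ [47/74, 28/37) → index 8
j=8: u_8=107/132 ∈ [28/37, 65/74) → index 9
j=9: u_9=119/132 ∈ [65/74, 1) → index 10
j=10: u_10=131/132 ∈ [65/74, 1) → index 10

1 2 3 4 6 6 7 8 9 10 10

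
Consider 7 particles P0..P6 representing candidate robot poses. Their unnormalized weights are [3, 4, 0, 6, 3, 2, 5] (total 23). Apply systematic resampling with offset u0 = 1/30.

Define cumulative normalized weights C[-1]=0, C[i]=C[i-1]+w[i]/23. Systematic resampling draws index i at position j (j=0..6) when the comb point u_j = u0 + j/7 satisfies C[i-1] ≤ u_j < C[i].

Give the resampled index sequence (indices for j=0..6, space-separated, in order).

0 1 3 3 4 5 6

C = [3/23, 7/23, 7/23, 13/23, 16/23, 18/23, 1]
j=0: u_0=1/30 ∈ [0, 3/23) → index 0
j=1: u_1=37/210 ∈ [3/23, 7/23) → index 1
j=2: u_2=67/210 ∈ [7/23, 13/23) → index 3
j=3: u_3=97/210 ∈ [7/23, 13/23) → index 3
j=4: u_4=127/210 ∈ [13/23, 16/23) → index 4
j=5: u_5=157/210 ∈ [16/23, 18/23) → index 5
j=6: u_6=187/210 ∈ [18/23, 1) → index 6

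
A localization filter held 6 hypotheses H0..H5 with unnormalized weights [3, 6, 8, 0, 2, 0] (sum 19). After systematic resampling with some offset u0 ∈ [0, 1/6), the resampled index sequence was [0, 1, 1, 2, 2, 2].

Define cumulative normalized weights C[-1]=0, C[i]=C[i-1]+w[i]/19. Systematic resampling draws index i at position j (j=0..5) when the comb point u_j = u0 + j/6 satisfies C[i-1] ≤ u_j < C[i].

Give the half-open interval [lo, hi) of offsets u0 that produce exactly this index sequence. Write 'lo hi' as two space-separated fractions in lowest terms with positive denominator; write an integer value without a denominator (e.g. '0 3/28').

C = [3/19, 9/19, 17/19, 17/19, 1, 1]
j=0 picked index 0: u0 ∈ [0, 3/19)
j=1 picked index 1: u0 ∈ [-1/114, 35/114)
j=2 picked index 1: u0 ∈ [-10/57, 8/57)
j=3 picked index 2: u0 ∈ [-1/38, 15/38)
j=4 picked index 2: u0 ∈ [-11/57, 13/57)
j=5 picked index 2: u0 ∈ [-41/114, 7/114)
intersection: [0, 7/114)

0 7/114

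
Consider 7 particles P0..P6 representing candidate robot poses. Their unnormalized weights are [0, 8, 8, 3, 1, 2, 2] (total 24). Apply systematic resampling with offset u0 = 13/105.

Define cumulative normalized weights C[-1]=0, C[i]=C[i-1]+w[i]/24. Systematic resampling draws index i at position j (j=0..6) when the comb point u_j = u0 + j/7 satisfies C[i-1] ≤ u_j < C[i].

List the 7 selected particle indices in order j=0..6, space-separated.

C = [0, 1/3, 2/3, 19/24, 5/6, 11/12, 1]
j=0: u_0=13/105 ∈ [0, 1/3) → index 1
j=1: u_1=4/15 ∈ [0, 1/3) → index 1
j=2: u_2=43/105 ∈ [1/3, 2/3) → index 2
j=3: u_3=58/105 ∈ [1/3, 2/3) → index 2
j=4: u_4=73/105 ∈ [2/3, 19/24) → index 3
j=5: u_5=88/105 ∈ [5/6, 11/12) → index 5
j=6: u_6=103/105 ∈ [11/12, 1) → index 6

1 1 2 2 3 5 6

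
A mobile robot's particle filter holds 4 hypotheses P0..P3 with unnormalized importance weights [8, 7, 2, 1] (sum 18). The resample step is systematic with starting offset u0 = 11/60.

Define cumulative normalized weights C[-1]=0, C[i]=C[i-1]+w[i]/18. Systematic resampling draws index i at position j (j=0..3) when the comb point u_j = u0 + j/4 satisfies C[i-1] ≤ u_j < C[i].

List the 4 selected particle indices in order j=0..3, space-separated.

C = [4/9, 5/6, 17/18, 1]
j=0: u_0=11/60 ∈ [0, 4/9) → index 0
j=1: u_1=13/30 ∈ [0, 4/9) → index 0
j=2: u_2=41/60 ∈ [4/9, 5/6) → index 1
j=3: u_3=14/15 ∈ [5/6, 17/18) → index 2

0 0 1 2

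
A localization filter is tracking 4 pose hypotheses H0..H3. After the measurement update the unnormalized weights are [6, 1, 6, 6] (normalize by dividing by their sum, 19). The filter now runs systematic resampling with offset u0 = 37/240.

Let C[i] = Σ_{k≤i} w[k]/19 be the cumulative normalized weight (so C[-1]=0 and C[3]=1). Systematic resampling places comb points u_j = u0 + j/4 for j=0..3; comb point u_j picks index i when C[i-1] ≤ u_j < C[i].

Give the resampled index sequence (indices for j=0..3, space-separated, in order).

0 2 2 3

C = [6/19, 7/19, 13/19, 1]
j=0: u_0=37/240 ∈ [0, 6/19) → index 0
j=1: u_1=97/240 ∈ [7/19, 13/19) → index 2
j=2: u_2=157/240 ∈ [7/19, 13/19) → index 2
j=3: u_3=217/240 ∈ [13/19, 1) → index 3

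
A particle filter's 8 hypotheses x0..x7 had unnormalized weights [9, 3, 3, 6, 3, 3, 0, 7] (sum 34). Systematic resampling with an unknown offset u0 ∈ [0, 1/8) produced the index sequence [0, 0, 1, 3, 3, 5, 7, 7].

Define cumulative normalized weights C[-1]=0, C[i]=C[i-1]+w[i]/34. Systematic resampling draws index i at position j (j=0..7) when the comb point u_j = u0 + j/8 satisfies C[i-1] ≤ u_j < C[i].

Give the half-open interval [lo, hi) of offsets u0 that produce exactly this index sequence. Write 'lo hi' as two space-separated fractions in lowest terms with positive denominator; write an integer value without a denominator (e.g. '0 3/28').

11/136 7/68

C = [9/34, 6/17, 15/34, 21/34, 12/17, 27/34, 27/34, 1]
j=0 picked index 0: u0 ∈ [0, 9/34)
j=1 picked index 0: u0 ∈ [-1/8, 19/136)
j=2 picked index 1: u0 ∈ [1/68, 7/68)
j=3 picked index 3: u0 ∈ [9/136, 33/136)
j=4 picked index 3: u0 ∈ [-1/17, 2/17)
j=5 picked index 5: u0 ∈ [11/136, 23/136)
j=6 picked index 7: u0 ∈ [3/68, 1/4)
j=7 picked index 7: u0 ∈ [-11/136, 1/8)
intersection: [11/136, 7/68)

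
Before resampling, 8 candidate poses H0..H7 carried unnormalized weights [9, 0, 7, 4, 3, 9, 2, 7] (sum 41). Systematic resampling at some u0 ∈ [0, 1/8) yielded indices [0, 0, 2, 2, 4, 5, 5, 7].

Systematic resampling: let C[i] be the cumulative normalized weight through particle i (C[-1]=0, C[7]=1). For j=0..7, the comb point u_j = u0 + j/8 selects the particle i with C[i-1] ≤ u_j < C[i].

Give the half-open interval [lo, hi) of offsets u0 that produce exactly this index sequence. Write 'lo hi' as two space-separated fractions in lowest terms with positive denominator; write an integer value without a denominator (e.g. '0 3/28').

0 5/328

C = [9/41, 9/41, 16/41, 20/41, 23/41, 32/41, 34/41, 1]
j=0 picked index 0: u0 ∈ [0, 9/41)
j=1 picked index 0: u0 ∈ [-1/8, 31/328)
j=2 picked index 2: u0 ∈ [-5/164, 23/164)
j=3 picked index 2: u0 ∈ [-51/328, 5/328)
j=4 picked index 4: u0 ∈ [-1/82, 5/82)
j=5 picked index 5: u0 ∈ [-21/328, 51/328)
j=6 picked index 5: u0 ∈ [-31/164, 5/164)
j=7 picked index 7: u0 ∈ [-15/328, 1/8)
intersection: [0, 5/328)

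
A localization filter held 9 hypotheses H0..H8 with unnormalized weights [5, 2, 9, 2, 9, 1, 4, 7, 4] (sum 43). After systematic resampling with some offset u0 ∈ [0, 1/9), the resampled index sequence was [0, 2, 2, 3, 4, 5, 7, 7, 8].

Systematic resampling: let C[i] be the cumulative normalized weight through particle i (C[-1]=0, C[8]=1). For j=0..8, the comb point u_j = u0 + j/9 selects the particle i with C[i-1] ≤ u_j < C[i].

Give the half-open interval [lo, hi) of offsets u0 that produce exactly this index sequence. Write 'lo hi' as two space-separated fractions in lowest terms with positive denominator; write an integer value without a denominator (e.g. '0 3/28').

10/129 11/129

C = [5/43, 7/43, 16/43, 18/43, 27/43, 28/43, 32/43, 39/43, 1]
j=0 picked index 0: u0 ∈ [0, 5/43)
j=1 picked index 2: u0 ∈ [20/387, 101/387)
j=2 picked index 2: u0 ∈ [-23/387, 58/387)
j=3 picked index 3: u0 ∈ [5/129, 11/129)
j=4 picked index 4: u0 ∈ [-10/387, 71/387)
j=5 picked index 5: u0 ∈ [28/387, 37/387)
j=6 picked index 7: u0 ∈ [10/129, 31/129)
j=7 picked index 7: u0 ∈ [-13/387, 50/387)
j=8 picked index 8: u0 ∈ [7/387, 1/9)
intersection: [10/129, 11/129)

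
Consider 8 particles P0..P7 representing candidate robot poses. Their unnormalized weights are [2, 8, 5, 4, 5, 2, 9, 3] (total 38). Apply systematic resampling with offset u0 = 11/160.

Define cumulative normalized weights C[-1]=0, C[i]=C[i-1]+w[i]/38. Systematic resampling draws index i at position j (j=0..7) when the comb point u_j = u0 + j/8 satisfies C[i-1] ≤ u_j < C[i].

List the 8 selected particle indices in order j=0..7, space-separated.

1 1 2 3 4 6 6 7

C = [1/19, 5/19, 15/38, 1/2, 12/19, 13/19, 35/38, 1]
j=0: u_0=11/160 ∈ [1/19, 5/19) → index 1
j=1: u_1=31/160 ∈ [1/19, 5/19) → index 1
j=2: u_2=51/160 ∈ [5/19, 15/38) → index 2
j=3: u_3=71/160 ∈ [15/38, 1/2) → index 3
j=4: u_4=91/160 ∈ [1/2, 12/19) → index 4
j=5: u_5=111/160 ∈ [13/19, 35/38) → index 6
j=6: u_6=131/160 ∈ [13/19, 35/38) → index 6
j=7: u_7=151/160 ∈ [35/38, 1) → index 7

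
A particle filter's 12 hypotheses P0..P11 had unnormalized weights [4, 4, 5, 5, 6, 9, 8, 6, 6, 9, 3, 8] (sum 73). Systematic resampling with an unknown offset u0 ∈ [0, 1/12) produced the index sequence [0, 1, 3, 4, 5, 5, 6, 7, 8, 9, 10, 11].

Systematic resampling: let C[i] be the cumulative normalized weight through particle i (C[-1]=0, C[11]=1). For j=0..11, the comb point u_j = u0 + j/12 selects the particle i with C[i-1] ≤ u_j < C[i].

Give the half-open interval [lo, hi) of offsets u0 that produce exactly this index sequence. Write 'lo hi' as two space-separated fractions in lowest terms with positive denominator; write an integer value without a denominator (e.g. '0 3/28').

7/438 23/876

C = [4/73, 8/73, 13/73, 18/73, 24/73, 33/73, 41/73, 47/73, 53/73, 62/73, 65/73, 1]
j=0 picked index 0: u0 ∈ [0, 4/73)
j=1 picked index 1: u0 ∈ [-25/876, 23/876)
j=2 picked index 3: u0 ∈ [5/438, 35/438)
j=3 picked index 4: u0 ∈ [-1/292, 23/292)
j=4 picked index 5: u0 ∈ [-1/219, 26/219)
j=5 picked index 5: u0 ∈ [-77/876, 31/876)
j=6 picked index 6: u0 ∈ [-7/146, 9/146)
j=7 picked index 7: u0 ∈ [-19/876, 53/876)
j=8 picked index 8: u0 ∈ [-5/219, 13/219)
j=9 picked index 9: u0 ∈ [-7/292, 29/292)
j=10 picked index 10: u0 ∈ [7/438, 25/438)
j=11 picked index 11: u0 ∈ [-23/876, 1/12)
intersection: [7/438, 23/876)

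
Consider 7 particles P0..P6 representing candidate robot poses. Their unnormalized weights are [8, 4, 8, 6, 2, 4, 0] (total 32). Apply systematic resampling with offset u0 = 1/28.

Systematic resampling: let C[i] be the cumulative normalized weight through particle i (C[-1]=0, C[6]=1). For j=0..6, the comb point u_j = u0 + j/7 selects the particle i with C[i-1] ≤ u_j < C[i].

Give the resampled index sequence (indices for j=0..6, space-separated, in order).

0 0 1 2 2 3 5

C = [1/4, 3/8, 5/8, 13/16, 7/8, 1, 1]
j=0: u_0=1/28 ∈ [0, 1/4) → index 0
j=1: u_1=5/28 ∈ [0, 1/4) → index 0
j=2: u_2=9/28 ∈ [1/4, 3/8) → index 1
j=3: u_3=13/28 ∈ [3/8, 5/8) → index 2
j=4: u_4=17/28 ∈ [3/8, 5/8) → index 2
j=5: u_5=3/4 ∈ [5/8, 13/16) → index 3
j=6: u_6=25/28 ∈ [7/8, 1) → index 5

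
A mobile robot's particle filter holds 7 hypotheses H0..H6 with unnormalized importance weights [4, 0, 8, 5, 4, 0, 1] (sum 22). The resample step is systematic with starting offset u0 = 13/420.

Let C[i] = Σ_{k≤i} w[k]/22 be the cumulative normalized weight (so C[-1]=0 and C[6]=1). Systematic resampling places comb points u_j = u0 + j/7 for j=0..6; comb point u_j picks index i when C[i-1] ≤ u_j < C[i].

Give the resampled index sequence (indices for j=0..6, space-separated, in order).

C = [2/11, 2/11, 6/11, 17/22, 21/22, 21/22, 1]
j=0: u_0=13/420 ∈ [0, 2/11) → index 0
j=1: u_1=73/420 ∈ [0, 2/11) → index 0
j=2: u_2=19/60 ∈ [2/11, 6/11) → index 2
j=3: u_3=193/420 ∈ [2/11, 6/11) → index 2
j=4: u_4=253/420 ∈ [6/11, 17/22) → index 3
j=5: u_5=313/420 ∈ [6/11, 17/22) → index 3
j=6: u_6=373/420 ∈ [17/22, 21/22) → index 4

0 0 2 2 3 3 4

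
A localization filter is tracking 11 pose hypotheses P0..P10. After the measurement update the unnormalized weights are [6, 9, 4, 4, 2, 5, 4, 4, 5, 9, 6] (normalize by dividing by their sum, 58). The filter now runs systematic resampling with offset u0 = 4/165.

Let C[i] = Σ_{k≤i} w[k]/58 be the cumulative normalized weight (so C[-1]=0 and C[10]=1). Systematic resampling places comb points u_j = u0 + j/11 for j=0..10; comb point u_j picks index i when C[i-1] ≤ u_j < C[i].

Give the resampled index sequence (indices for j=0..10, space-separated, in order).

0 1 1 2 3 5 6 8 9 9 10

C = [3/29, 15/58, 19/58, 23/58, 25/58, 15/29, 17/29, 19/29, 43/58, 26/29, 1]
j=0: u_0=4/165 ∈ [0, 3/29) → index 0
j=1: u_1=19/165 ∈ [3/29, 15/58) → index 1
j=2: u_2=34/165 ∈ [3/29, 15/58) → index 1
j=3: u_3=49/165 ∈ [15/58, 19/58) → index 2
j=4: u_4=64/165 ∈ [19/58, 23/58) → index 3
j=5: u_5=79/165 ∈ [25/58, 15/29) → index 5
j=6: u_6=94/165 ∈ [15/29, 17/29) → index 6
j=7: u_7=109/165 ∈ [19/29, 43/58) → index 8
j=8: u_8=124/165 ∈ [43/58, 26/29) → index 9
j=9: u_9=139/165 ∈ [43/58, 26/29) → index 9
j=10: u_10=14/15 ∈ [26/29, 1) → index 10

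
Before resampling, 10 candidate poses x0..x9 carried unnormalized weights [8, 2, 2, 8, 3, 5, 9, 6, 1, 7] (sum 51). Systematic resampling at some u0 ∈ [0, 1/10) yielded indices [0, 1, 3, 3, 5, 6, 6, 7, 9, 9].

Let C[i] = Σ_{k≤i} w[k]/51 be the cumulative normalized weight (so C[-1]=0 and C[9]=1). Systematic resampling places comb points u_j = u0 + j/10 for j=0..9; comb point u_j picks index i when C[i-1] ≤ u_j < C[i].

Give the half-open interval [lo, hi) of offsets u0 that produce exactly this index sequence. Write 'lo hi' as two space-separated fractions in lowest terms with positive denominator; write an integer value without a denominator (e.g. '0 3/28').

C = [8/51, 10/51, 4/17, 20/51, 23/51, 28/51, 37/51, 43/51, 44/51, 1]
j=0 picked index 0: u0 ∈ [0, 8/51)
j=1 picked index 1: u0 ∈ [29/510, 49/510)
j=2 picked index 3: u0 ∈ [3/85, 49/255)
j=3 picked index 3: u0 ∈ [-11/170, 47/510)
j=4 picked index 5: u0 ∈ [13/255, 38/255)
j=5 picked index 6: u0 ∈ [5/102, 23/102)
j=6 picked index 6: u0 ∈ [-13/255, 32/255)
j=7 picked index 7: u0 ∈ [13/510, 73/510)
j=8 picked index 9: u0 ∈ [16/255, 1/5)
j=9 picked index 9: u0 ∈ [-19/510, 1/10)
intersection: [16/255, 47/510)

16/255 47/510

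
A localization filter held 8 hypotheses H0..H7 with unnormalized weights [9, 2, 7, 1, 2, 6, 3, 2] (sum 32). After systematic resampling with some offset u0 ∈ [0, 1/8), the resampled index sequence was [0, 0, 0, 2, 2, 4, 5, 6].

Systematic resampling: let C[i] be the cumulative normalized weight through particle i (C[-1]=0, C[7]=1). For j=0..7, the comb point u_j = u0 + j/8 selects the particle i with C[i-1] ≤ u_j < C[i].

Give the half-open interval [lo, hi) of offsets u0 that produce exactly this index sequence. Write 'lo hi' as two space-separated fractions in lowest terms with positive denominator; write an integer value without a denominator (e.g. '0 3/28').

C = [9/32, 11/32, 9/16, 19/32, 21/32, 27/32, 15/16, 1]
j=0 picked index 0: u0 ∈ [0, 9/32)
j=1 picked index 0: u0 ∈ [-1/8, 5/32)
j=2 picked index 0: u0 ∈ [-1/4, 1/32)
j=3 picked index 2: u0 ∈ [-1/32, 3/16)
j=4 picked index 2: u0 ∈ [-5/32, 1/16)
j=5 picked index 4: u0 ∈ [-1/32, 1/32)
j=6 picked index 5: u0 ∈ [-3/32, 3/32)
j=7 picked index 6: u0 ∈ [-1/32, 1/16)
intersection: [0, 1/32)

0 1/32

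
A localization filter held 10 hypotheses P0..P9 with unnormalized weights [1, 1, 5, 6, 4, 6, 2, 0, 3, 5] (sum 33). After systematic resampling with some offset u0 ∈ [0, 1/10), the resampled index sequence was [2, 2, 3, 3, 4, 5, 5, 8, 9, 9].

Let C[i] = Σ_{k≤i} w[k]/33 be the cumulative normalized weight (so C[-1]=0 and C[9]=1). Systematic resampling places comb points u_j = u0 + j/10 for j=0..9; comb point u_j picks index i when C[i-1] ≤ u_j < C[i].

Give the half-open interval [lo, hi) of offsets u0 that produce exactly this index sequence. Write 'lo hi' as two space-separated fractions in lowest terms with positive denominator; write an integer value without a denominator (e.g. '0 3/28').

2/33 31/330

C = [1/33, 2/33, 7/33, 13/33, 17/33, 23/33, 25/33, 25/33, 28/33, 1]
j=0 picked index 2: u0 ∈ [2/33, 7/33)
j=1 picked index 2: u0 ∈ [-13/330, 37/330)
j=2 picked index 3: u0 ∈ [2/165, 32/165)
j=3 picked index 3: u0 ∈ [-29/330, 31/330)
j=4 picked index 4: u0 ∈ [-1/165, 19/165)
j=5 picked index 5: u0 ∈ [1/66, 13/66)
j=6 picked index 5: u0 ∈ [-14/165, 16/165)
j=7 picked index 8: u0 ∈ [19/330, 49/330)
j=8 picked index 9: u0 ∈ [8/165, 1/5)
j=9 picked index 9: u0 ∈ [-17/330, 1/10)
intersection: [2/33, 31/330)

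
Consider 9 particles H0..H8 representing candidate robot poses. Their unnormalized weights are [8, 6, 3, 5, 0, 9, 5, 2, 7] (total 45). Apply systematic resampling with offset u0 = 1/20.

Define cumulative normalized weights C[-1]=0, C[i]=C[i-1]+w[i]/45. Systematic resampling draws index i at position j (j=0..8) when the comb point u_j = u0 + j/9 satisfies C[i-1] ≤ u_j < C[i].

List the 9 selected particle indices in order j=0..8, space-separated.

C = [8/45, 14/45, 17/45, 22/45, 22/45, 31/45, 4/5, 38/45, 1]
j=0: u_0=1/20 ∈ [0, 8/45) → index 0
j=1: u_1=29/180 ∈ [0, 8/45) → index 0
j=2: u_2=49/180 ∈ [8/45, 14/45) → index 1
j=3: u_3=23/60 ∈ [17/45, 22/45) → index 3
j=4: u_4=89/180 ∈ [22/45, 31/45) → index 5
j=5: u_5=109/180 ∈ [22/45, 31/45) → index 5
j=6: u_6=43/60 ∈ [31/45, 4/5) → index 6
j=7: u_7=149/180 ∈ [4/5, 38/45) → index 7
j=8: u_8=169/180 ∈ [38/45, 1) → index 8

0 0 1 3 5 5 6 7 8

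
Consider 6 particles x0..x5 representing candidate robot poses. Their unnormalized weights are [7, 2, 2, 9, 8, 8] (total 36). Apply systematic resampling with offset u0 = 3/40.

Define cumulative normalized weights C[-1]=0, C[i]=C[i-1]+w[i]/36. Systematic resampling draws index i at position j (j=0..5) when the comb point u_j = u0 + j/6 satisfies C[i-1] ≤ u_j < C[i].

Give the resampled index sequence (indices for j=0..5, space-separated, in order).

0 1 3 4 4 5

C = [7/36, 1/4, 11/36, 5/9, 7/9, 1]
j=0: u_0=3/40 ∈ [0, 7/36) → index 0
j=1: u_1=29/120 ∈ [7/36, 1/4) → index 1
j=2: u_2=49/120 ∈ [11/36, 5/9) → index 3
j=3: u_3=23/40 ∈ [5/9, 7/9) → index 4
j=4: u_4=89/120 ∈ [5/9, 7/9) → index 4
j=5: u_5=109/120 ∈ [7/9, 1) → index 5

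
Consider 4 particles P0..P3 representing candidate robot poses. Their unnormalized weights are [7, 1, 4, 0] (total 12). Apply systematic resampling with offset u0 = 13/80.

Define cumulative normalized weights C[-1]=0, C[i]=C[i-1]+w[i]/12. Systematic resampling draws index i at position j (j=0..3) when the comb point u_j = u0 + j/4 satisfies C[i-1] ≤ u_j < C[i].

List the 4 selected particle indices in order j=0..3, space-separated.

C = [7/12, 2/3, 1, 1]
j=0: u_0=13/80 ∈ [0, 7/12) → index 0
j=1: u_1=33/80 ∈ [0, 7/12) → index 0
j=2: u_2=53/80 ∈ [7/12, 2/3) → index 1
j=3: u_3=73/80 ∈ [2/3, 1) → index 2

0 0 1 2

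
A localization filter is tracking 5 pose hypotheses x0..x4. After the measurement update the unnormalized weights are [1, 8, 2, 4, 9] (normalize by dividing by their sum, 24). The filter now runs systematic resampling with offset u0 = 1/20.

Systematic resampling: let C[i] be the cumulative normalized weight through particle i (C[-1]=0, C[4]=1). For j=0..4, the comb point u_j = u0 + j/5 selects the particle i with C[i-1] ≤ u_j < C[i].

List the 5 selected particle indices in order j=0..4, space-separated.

C = [1/24, 3/8, 11/24, 5/8, 1]
j=0: u_0=1/20 ∈ [1/24, 3/8) → index 1
j=1: u_1=1/4 ∈ [1/24, 3/8) → index 1
j=2: u_2=9/20 ∈ [3/8, 11/24) → index 2
j=3: u_3=13/20 ∈ [5/8, 1) → index 4
j=4: u_4=17/20 ∈ [5/8, 1) → index 4

1 1 2 4 4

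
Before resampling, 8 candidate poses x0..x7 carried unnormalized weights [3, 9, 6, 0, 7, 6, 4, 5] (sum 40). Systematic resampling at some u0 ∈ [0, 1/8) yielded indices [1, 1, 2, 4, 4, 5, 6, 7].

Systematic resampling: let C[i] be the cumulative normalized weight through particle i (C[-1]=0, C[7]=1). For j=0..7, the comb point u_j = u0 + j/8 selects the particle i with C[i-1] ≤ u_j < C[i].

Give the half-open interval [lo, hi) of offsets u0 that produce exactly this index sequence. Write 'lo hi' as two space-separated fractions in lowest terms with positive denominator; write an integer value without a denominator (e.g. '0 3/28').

3/40 1/8

C = [3/40, 3/10, 9/20, 9/20, 5/8, 31/40, 7/8, 1]
j=0 picked index 1: u0 ∈ [3/40, 3/10)
j=1 picked index 1: u0 ∈ [-1/20, 7/40)
j=2 picked index 2: u0 ∈ [1/20, 1/5)
j=3 picked index 4: u0 ∈ [3/40, 1/4)
j=4 picked index 4: u0 ∈ [-1/20, 1/8)
j=5 picked index 5: u0 ∈ [0, 3/20)
j=6 picked index 6: u0 ∈ [1/40, 1/8)
j=7 picked index 7: u0 ∈ [0, 1/8)
intersection: [3/40, 1/8)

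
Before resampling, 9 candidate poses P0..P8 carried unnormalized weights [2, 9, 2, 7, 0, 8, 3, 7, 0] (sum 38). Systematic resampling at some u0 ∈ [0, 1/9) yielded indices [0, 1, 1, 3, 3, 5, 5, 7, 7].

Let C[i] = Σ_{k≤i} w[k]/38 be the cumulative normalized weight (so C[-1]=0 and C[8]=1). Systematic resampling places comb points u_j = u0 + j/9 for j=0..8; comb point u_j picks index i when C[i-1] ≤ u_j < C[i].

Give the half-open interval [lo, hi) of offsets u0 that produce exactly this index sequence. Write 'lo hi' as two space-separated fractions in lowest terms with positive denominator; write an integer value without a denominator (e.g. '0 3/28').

13/342 1/19

C = [1/19, 11/38, 13/38, 10/19, 10/19, 14/19, 31/38, 1, 1]
j=0 picked index 0: u0 ∈ [0, 1/19)
j=1 picked index 1: u0 ∈ [-10/171, 61/342)
j=2 picked index 1: u0 ∈ [-29/171, 23/342)
j=3 picked index 3: u0 ∈ [1/114, 11/57)
j=4 picked index 3: u0 ∈ [-35/342, 14/171)
j=5 picked index 5: u0 ∈ [-5/171, 31/171)
j=6 picked index 5: u0 ∈ [-8/57, 4/57)
j=7 picked index 7: u0 ∈ [13/342, 2/9)
j=8 picked index 7: u0 ∈ [-25/342, 1/9)
intersection: [13/342, 1/19)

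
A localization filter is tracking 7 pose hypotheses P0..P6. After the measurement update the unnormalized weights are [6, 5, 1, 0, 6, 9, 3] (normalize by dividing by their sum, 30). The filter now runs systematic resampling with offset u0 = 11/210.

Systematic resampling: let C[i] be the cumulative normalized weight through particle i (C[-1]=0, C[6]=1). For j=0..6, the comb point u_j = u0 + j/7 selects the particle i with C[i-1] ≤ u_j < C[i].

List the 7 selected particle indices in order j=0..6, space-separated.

C = [1/5, 11/30, 2/5, 2/5, 3/5, 9/10, 1]
j=0: u_0=11/210 ∈ [0, 1/5) → index 0
j=1: u_1=41/210 ∈ [0, 1/5) → index 0
j=2: u_2=71/210 ∈ [1/5, 11/30) → index 1
j=3: u_3=101/210 ∈ [2/5, 3/5) → index 4
j=4: u_4=131/210 ∈ [3/5, 9/10) → index 5
j=5: u_5=23/30 ∈ [3/5, 9/10) → index 5
j=6: u_6=191/210 ∈ [9/10, 1) → index 6

0 0 1 4 5 5 6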